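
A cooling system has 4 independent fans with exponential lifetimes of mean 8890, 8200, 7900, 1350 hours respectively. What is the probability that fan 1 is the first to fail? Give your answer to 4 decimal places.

Rates: λ_i = 1/mean_i → 0.000112486, 0.000121951, 0.000126582, 0.000740741; Σλ = 0.00110176.
P(fan 1 first) = λ_1/Σλ = 0.000112486/0.00110176 ≈ 0.1021.

0.1021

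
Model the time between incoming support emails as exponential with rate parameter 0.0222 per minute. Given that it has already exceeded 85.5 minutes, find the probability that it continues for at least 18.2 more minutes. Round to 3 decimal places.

0.668

P(X > s+t | X > s) = e^(−λ(s+t))/e^(−λs) = e^(−λt), independent of s = 85.5.
P(X > 18.2) = e^(−0.40404) ≈ 0.668.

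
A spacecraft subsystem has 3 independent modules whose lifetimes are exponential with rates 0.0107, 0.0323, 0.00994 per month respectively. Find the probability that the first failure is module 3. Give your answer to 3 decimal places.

0.188

The time to first failure is exponential with rate Σλ = 0.0107 + 0.0323 + 0.00994 = 0.05294.
P(module 3 first) = λ_3/Σλ = 0.00994/0.05294 ≈ 0.188.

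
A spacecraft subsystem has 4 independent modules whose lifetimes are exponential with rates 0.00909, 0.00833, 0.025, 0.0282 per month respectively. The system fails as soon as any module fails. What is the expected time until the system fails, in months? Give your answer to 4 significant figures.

14.16

The time to first failure is exponential with rate Σλ = 0.00909 + 0.00833 + 0.025 + 0.0282 = 0.07062.
E[min] = 1/Σλ = 1/0.07062 = 14.1603 months.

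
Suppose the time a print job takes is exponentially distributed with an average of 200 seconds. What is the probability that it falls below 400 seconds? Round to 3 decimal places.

0.865

The rate is λ = 1/200 = 0.005 per second.
P(X ≤ 400) = 1 − e^(−λ·400) = 1 − e^(−2) ≈ 0.865.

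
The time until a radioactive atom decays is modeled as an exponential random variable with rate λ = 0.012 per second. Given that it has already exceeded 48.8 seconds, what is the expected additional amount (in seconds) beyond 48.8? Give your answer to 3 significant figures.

83.3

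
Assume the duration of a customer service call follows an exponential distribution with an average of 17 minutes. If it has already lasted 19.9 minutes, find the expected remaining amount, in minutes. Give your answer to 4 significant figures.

The rate is λ = 1/17 = 0.0588235 per minute.
By memorylessness, the remaining amount past any threshold is again Exp(λ) with mean 1/λ = 17 minutes.

17.00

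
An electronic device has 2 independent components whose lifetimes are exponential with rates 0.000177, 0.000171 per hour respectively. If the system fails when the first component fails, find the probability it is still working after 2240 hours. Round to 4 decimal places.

The time to first failure is exponential with rate Σλ = 0.000177 + 0.000171 = 0.000348.
P(min > 2240) = e^(−0.000348·2240) = e^(−0.77952) ≈ 0.4586.

0.4586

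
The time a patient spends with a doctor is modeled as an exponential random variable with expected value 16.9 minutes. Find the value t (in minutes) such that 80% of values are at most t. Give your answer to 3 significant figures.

27.2

The rate is λ = 1/16.9 = 0.0591716 per minute.
Set 1 − e^(−λt) = 0.8, so t = −ln(0.2)/λ = 1.6094/0.0591716 ≈ 27.1995 minutes.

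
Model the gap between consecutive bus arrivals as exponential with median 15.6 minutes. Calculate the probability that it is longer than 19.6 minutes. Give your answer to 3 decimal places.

0.419

For an exponential, median = ln(2)/λ, so λ = ln 2 / 15.6 = 0.0444325 per minute.
P(X > 19.6) = e^(−λ·19.6) = e^(−0.87088) ≈ 0.419.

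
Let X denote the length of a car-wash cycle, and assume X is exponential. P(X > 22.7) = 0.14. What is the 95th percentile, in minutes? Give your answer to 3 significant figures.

34.6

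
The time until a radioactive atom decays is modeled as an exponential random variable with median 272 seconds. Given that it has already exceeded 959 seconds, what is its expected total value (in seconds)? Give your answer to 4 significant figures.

For an exponential, median = ln(2)/λ, so λ = ln 2 / 272 = 0.00254834 per second.
By memorylessness, E[X | X > 959] = 959 + 1/λ = 959 + 392.413 = 1351.41 seconds.

1351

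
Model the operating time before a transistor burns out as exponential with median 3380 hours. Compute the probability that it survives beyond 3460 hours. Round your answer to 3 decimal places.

For an exponential, median = ln(2)/λ, so λ = ln 2 / 3380 = 0.000205073 per hour.
P(X > 3460) = e^(−λ·3460) = e^(−0.70955) ≈ 0.492.

0.492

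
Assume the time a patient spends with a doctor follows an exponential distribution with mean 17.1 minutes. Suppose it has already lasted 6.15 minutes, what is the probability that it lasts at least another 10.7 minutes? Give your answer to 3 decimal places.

0.535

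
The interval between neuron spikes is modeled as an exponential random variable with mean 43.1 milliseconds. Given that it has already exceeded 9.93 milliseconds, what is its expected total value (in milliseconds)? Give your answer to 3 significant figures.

The rate is λ = 1/43.1 = 0.0232019 per millisecond.
By memorylessness, E[X | X > 9.93] = 9.93 + 1/λ = 9.93 + 43.1 = 53.03 milliseconds.

53.0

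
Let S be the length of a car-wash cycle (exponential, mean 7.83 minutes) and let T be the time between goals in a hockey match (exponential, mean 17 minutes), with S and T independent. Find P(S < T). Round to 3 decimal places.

λ_1 = 1/7.83 = 0.127714, λ_2 = 1/17 = 0.0588235.
For independent exponentials, P(S < T) = λ_1/(λ_1+λ_2) = 0.127714/0.186537 ≈ 0.685.

0.685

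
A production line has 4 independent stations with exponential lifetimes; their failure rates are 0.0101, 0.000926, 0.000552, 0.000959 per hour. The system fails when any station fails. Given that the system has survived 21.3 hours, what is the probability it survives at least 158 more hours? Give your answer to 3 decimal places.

Time to first failure ~ Exp(Σλ) with Σλ = 0.012537.
By memorylessness, P(T > 21.3+158 | T > 21.3) = P(T > 158) = e^(−0.012537·158) ≈ 0.138.

0.138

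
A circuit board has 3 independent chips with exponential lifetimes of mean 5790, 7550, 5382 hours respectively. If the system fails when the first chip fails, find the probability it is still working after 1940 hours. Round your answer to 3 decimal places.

0.386

The first failure time is exponential with rate Σλ_i = 1/5790 + 1/7550 + 1/5382 = 0.000490966 per hour.
P(min > 1940) = e^(−0.000490966·1940) = e^(−0.95247) ≈ 0.386.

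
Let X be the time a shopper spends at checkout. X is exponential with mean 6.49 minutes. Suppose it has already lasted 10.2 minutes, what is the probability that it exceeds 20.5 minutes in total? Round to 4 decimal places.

0.2045

The rate is λ = 1/6.49 = 0.154083 per minute.
The exponential is memoryless, so the remaining time is again Exp(λ): the condition X > 10.2 is irrelevant.
P(X > 10.3) = e^(−1.5871) ≈ 0.2045.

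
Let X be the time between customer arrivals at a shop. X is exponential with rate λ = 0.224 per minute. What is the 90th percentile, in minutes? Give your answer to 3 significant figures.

Set 1 − e^(−λt) = 0.9, so t = −ln(0.1)/λ = 2.3026/0.224 ≈ 10.2794 minutes.

10.3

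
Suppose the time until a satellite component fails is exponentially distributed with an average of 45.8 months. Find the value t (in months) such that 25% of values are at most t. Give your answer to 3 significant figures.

13.2

The rate is λ = 1/45.8 = 0.0218341 per month.
Set 1 − e^(−λt) = 0.25, so t = −ln(0.75)/λ = 0.28768/0.0218341 ≈ 13.1758 months.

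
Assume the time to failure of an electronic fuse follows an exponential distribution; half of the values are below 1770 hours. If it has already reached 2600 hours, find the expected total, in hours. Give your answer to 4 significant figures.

5154

For an exponential, median = ln(2)/λ, so λ = ln 2 / 1770 = 0.000391609 per hour.
By memorylessness, E[X | X > 2600] = 2600 + 1/λ = 2600 + 2553.57 = 5153.57 hours.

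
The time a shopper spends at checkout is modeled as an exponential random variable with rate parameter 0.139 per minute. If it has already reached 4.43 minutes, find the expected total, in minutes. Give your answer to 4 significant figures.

11.62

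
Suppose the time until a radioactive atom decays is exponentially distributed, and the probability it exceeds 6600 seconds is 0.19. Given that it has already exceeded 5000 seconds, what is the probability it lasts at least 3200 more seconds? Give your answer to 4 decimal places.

0.4470

From e^(−λ·6600) = 0.19, λ = −ln(0.19)/6600 = 0.000251626.
Memoryless: P(X > 5000+3200 | X > 5000) = P(X > 3200) = e^(−0.000251626·3200) ≈ 0.4470.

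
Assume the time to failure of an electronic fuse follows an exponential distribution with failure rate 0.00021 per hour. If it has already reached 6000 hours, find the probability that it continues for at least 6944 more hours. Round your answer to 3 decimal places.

0.233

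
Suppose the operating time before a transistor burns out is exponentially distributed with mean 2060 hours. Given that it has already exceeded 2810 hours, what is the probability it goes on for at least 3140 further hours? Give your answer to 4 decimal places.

The rate is λ = 1/2060 = 0.000485437 per hour.
By the memoryless property, P(X > 2810+3140 | X > 2810) = P(X > 3140).
P(X > 3140) = e^(−1.5243) ≈ 0.2178.

0.2178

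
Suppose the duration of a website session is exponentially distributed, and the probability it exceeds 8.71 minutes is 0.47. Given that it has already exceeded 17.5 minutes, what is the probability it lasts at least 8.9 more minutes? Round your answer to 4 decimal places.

From e^(−λ·8.71) = 0.47, λ = −ln(0.47)/8.71 = 0.0866846.
Memoryless: P(X > 17.5+8.9 | X > 17.5) = P(X > 8.9) = e^(−0.0866846·8.9) ≈ 0.4623.

0.4623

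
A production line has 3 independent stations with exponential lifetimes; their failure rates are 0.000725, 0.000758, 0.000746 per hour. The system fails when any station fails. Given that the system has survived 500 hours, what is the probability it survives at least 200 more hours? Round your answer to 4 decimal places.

0.6403

Time to first failure ~ Exp(Σλ) with Σλ = 0.002229.
By memorylessness, P(T > 500+200 | T > 500) = P(T > 200) = e^(−0.002229·200) ≈ 0.6403.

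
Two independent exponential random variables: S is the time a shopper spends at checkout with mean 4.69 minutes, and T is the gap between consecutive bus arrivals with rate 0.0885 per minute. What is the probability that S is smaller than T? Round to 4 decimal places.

0.7067

λ_1 = 1/4.69 = 0.21322, λ_2 = 0.0885.
For independent exponentials, P(S < T) = λ_1/(λ_1+λ_2) = 0.21322/0.30172 ≈ 0.7067.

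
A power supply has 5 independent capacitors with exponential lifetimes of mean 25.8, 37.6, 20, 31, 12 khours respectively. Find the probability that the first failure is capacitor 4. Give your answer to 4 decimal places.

Rates: λ_i = 1/mean_i → 0.0387597, 0.0265957, 0.05, 0.0322581, 0.0833333; Σλ = 0.230947.
P(capacitor 4 first) = λ_4/Σλ = 0.0322581/0.230947 ≈ 0.1397.

0.1397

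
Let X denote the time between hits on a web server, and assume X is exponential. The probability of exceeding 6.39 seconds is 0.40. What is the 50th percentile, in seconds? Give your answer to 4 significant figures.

e^(−λ·6.39) = 0.40 ⇒ λ = −ln(0.40)/6.39 = 0.143394.
50th percentile: 1 − e^(−λt) = 0.5, t = −ln(0.5)/λ = 4.83385 seconds.

4.834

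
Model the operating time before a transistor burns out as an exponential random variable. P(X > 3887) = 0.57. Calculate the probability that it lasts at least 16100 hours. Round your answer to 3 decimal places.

e^(−λ·3887) = 0.57 ⇒ λ = −ln(0.57)/3887 = 0.000144615.
P(X > 16100) = e^(−0.000144615·16100) = e^(−2.3283) ≈ 0.097.

0.097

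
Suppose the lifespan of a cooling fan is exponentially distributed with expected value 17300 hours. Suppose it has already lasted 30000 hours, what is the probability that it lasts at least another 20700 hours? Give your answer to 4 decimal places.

0.3022

The rate is λ = 1/17300 = 0.0000578035 per hour.
P(X > s+t | X > s) = e^(−λ(s+t))/e^(−λs) = e^(−λt), independent of s = 30000.
P(X > 20700) = e^(−1.1965) ≈ 0.3022.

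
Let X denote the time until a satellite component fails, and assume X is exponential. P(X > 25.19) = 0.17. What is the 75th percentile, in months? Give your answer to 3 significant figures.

e^(−λ·25.19) = 0.17 ⇒ λ = −ln(0.17)/25.19 = 0.0703437.
75th percentile: 1 − e^(−λt) = 0.75, t = −ln(0.25)/λ = 19.7075 months.

19.7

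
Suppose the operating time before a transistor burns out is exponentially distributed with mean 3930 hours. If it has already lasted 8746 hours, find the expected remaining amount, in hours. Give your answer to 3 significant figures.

3930

The rate is λ = 1/3930 = 0.000254453 per hour.
By memorylessness, the remaining amount past any threshold is again Exp(λ) with mean 1/λ = 3930 hours.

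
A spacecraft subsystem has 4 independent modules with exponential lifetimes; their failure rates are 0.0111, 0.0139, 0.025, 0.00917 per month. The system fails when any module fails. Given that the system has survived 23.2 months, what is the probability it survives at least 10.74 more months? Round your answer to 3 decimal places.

Time to first failure ~ Exp(Σλ) with Σλ = 0.05917.
By memorylessness, P(T > 23.2+10.74 | T > 23.2) = P(T > 10.74) = e^(−0.05917·10.74) ≈ 0.530.

0.530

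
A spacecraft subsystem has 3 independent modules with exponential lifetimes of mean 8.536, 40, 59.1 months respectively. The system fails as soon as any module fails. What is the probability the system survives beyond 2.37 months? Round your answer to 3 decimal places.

0.686

The first failure time is exponential with rate Σλ_i = 1/8.536 + 1/40 + 1/59.1 = 0.159071 per month.
P(min > 2.37) = e^(−0.159071·2.37) = e^(−0.377) ≈ 0.686.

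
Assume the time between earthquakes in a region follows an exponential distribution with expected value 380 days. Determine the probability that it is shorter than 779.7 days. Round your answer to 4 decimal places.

0.8715

The rate is λ = 1/380 = 0.00263158 per day.
P(X ≤ 779.7) = 1 − e^(−λ·779.7) = 1 − e^(−2.0518) ≈ 0.8715.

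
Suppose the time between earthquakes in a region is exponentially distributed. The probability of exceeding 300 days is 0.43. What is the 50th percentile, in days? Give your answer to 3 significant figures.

246

e^(−λ·300) = 0.43 ⇒ λ = −ln(0.43)/300 = 0.00281323.
50th percentile: 1 − e^(−λt) = 0.5, t = −ln(0.5)/λ = 246.388 days.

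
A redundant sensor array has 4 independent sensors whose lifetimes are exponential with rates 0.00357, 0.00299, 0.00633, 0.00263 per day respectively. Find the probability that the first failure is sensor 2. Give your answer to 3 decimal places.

0.193

The time to first failure is exponential with rate Σλ = 0.00357 + 0.00299 + 0.00633 + 0.00263 = 0.01552.
P(sensor 2 first) = λ_2/Σλ = 0.00299/0.01552 ≈ 0.193.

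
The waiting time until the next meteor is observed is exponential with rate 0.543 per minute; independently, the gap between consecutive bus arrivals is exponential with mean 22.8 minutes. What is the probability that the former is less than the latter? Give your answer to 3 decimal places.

λ_1 = 0.543, λ_2 = 1/22.8 = 0.0438596.
For independent exponentials, P(the former < the latter) = λ_1/(λ_1+λ_2) = 0.543/0.58686 ≈ 0.925.

0.925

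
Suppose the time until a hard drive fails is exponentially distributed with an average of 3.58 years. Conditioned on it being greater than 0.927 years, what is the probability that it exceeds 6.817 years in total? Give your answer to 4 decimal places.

The rate is λ = 1/3.58 = 0.27933 per year.
The exponential is memoryless, so the remaining time is again Exp(λ): the condition X > 0.927 is irrelevant.
P(X > 5.89) = e^(−1.6453) ≈ 0.1930.

0.1930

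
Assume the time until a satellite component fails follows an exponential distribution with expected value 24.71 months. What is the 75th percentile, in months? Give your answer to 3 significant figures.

The rate is λ = 1/24.71 = 0.0404694 per month.
Set 1 − e^(−λt) = 0.75, so t = −ln(0.25)/λ = 1.3863/0.0404694 ≈ 34.2553 months.

34.3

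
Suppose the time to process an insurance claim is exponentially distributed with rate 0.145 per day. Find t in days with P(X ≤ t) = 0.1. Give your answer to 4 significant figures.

0.7266

Set 1 − e^(−λt) = 0.1, so t = −ln(0.9)/λ = 0.10536/0.145 ≈ 0.726624 days.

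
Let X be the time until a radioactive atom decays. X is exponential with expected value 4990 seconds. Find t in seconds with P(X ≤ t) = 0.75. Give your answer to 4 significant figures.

6918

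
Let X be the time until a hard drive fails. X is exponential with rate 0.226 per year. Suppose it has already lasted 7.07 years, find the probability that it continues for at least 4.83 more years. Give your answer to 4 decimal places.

0.3357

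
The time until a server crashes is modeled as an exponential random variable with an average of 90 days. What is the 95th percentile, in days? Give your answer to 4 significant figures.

269.6

The rate is λ = 1/90 = 0.0111111 per day.
Set 1 − e^(−λt) = 0.95, so t = −ln(0.05)/λ = 2.9957/0.0111111 ≈ 269.616 days.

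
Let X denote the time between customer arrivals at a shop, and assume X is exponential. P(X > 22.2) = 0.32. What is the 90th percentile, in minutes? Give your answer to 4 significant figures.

e^(−λ·22.2) = 0.32 ⇒ λ = −ln(0.32)/22.2 = 0.0513259.
90th percentile: 1 − e^(−λt) = 0.9, t = −ln(0.1)/λ = 44.8621 minutes.

44.86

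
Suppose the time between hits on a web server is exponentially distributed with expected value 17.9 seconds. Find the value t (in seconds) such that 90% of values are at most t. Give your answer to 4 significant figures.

41.22

The rate is λ = 1/17.9 = 0.0558659 per second.
Set 1 − e^(−λt) = 0.9, so t = −ln(0.1)/λ = 2.3026/0.0558659 ≈ 41.2163 seconds.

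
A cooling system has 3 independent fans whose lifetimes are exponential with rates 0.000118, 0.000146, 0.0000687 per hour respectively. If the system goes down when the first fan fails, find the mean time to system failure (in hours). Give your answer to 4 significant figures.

The time to first failure is exponential with rate Σλ = 0.000118 + 0.000146 + 0.0000687 = 0.0003327.
E[min] = 1/Σλ = 1/0.0003327 = 3005.71 hours.

3006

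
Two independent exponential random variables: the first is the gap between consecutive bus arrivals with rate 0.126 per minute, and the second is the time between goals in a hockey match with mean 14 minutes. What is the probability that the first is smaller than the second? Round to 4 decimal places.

0.6382

λ_1 = 0.126, λ_2 = 1/14 = 0.0714286.
For independent exponentials, P(the first < the second) = λ_1/(λ_1+λ_2) = 0.126/0.197429 ≈ 0.6382.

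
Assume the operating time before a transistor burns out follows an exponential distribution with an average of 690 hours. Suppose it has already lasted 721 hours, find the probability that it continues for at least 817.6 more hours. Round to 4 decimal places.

The rate is λ = 1/690 = 0.00144928 per hour.
By the memoryless property, P(X > 721+817.6 | X > 721) = P(X > 817.6).
P(X > 817.6) = e^(−1.1849) ≈ 0.3058.

0.3058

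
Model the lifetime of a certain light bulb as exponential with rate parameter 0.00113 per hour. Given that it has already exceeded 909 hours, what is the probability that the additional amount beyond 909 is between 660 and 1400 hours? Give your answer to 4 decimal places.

0.2688

Memoryless: the residual past 909 is again Exp(λ).
P(660 < residual < 1400) = e^(−λ·660) − e^(−λ·1400) = 0.47435 − 0.20556 ≈ 0.2688.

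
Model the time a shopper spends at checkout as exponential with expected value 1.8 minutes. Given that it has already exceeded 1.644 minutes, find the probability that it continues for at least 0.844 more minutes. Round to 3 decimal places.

The rate is λ = 1/1.8 = 0.555556 per minute.
The exponential is memoryless, so the remaining time is again Exp(λ): the condition X > 1.644 is irrelevant.
P(X > 0.844) = e^(−0.46889) ≈ 0.626.

0.626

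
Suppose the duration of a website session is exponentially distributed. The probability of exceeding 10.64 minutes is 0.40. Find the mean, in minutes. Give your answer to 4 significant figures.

e^(−λ·10.64) = 0.40 ⇒ λ = −ln(0.40)/10.64 = 0.0861175.
Mean = 1/λ = 11.612 minutes.

11.61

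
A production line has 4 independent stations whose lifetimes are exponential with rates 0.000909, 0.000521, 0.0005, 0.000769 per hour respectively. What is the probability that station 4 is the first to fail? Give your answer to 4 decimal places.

The time to first failure is exponential with rate Σλ = 0.000909 + 0.000521 + 0.0005 + 0.000769 = 0.002699.
P(station 4 first) = λ_4/Σλ = 0.000769/0.002699 ≈ 0.2849.

0.2849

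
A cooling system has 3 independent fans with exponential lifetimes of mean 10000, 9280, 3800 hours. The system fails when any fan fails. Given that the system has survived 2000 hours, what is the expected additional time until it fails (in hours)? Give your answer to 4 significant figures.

2124

First-failure rate Σλ = 1/10000 + 1/9280 + 1/3800 = 0.000470917.
By memorylessness the expected residual is 1/Σλ = 2123.52 hours, regardless of the 2000 already elapsed.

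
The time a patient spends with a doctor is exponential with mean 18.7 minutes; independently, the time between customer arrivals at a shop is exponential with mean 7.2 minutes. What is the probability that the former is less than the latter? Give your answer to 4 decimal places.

λ_1 = 1/18.7 = 0.0534759, λ_2 = 1/7.2 = 0.138889.
For independent exponentials, P(the former < the latter) = λ_1/(λ_1+λ_2) = 0.0534759/0.192365 ≈ 0.2780.

0.2780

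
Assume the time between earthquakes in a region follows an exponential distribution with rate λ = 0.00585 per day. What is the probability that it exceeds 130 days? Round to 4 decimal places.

0.4674

P(X > 130) = e^(−λ·130) = e^(−0.7605) ≈ 0.4674.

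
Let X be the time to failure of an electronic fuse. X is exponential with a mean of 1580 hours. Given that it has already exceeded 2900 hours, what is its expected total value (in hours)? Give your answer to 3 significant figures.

4480

The rate is λ = 1/1580 = 0.000632911 per hour.
By memorylessness, E[X | X > 2900] = 2900 + 1/λ = 2900 + 1580 = 4480 hours.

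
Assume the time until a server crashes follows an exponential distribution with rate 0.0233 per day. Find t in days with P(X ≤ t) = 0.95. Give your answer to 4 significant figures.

Set 1 − e^(−λt) = 0.95, so t = −ln(0.05)/λ = 2.9957/0.0233 ≈ 128.572 days.

128.6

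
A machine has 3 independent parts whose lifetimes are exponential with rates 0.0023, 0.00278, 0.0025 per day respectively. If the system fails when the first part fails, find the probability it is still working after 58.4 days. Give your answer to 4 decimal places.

0.6423

The time to first failure is exponential with rate Σλ = 0.0023 + 0.00278 + 0.0025 = 0.00758.
P(min > 58.4) = e^(−0.00758·58.4) = e^(−0.44267) ≈ 0.6423.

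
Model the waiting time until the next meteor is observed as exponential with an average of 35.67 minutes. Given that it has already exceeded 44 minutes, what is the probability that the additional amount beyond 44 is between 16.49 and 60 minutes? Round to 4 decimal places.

The rate is λ = 1/35.67 = 0.0280348 per minute.
Memoryless: the residual past 44 is again Exp(λ).
P(16.49 < residual < 60) = e^(−λ·16.49) − e^(−λ·60) = 0.62984 − 0.18599 ≈ 0.4439.

0.4439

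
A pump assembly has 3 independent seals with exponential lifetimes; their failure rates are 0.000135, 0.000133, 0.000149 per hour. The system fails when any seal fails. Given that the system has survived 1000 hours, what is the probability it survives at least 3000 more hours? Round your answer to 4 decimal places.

0.2862

Time to first failure ~ Exp(Σλ) with Σλ = 0.000417.
By memorylessness, P(T > 1000+3000 | T > 1000) = P(T > 3000) = e^(−0.000417·3000) ≈ 0.2862.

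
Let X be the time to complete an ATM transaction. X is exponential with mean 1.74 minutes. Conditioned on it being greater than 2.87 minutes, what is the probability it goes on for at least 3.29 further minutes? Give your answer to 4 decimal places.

The rate is λ = 1/1.74 = 0.574713 per minute.
P(X > s+t | X > s) = e^(−λ(s+t))/e^(−λs) = e^(−λt), independent of s = 2.87.
P(X > 3.29) = e^(−1.8908) ≈ 0.1510.

0.1510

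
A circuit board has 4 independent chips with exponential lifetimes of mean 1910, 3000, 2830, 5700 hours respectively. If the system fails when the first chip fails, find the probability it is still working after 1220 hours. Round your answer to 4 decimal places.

0.1844

The first failure time is exponential with rate Σλ_i = 1/1910 + 1/3000 + 1/2830 + 1/5700 = 0.00138569 per hour.
P(min > 1220) = e^(−0.00138569·1220) = e^(−1.6905) ≈ 0.1844.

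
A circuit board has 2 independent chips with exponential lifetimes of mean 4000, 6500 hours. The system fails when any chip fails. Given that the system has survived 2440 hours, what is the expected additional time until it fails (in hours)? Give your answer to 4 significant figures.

2476

First-failure rate Σλ = 1/4000 + 1/6500 = 0.000403846.
By memorylessness the expected residual is 1/Σλ = 2476.19 hours, regardless of the 2440 already elapsed.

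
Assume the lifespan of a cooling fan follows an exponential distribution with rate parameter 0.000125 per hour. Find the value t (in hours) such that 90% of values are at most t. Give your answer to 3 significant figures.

18400

Set 1 − e^(−λt) = 0.9, so t = −ln(0.1)/λ = 2.3026/0.000125 ≈ 18420.7 hours.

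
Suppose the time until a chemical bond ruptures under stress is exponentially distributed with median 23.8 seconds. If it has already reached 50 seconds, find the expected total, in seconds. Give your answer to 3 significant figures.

84.3

For an exponential, median = ln(2)/λ, so λ = ln 2 / 23.8 = 0.0291238 per second.
By memorylessness, E[X | X > 50] = 50 + 1/λ = 50 + 34.3361 = 84.3361 seconds.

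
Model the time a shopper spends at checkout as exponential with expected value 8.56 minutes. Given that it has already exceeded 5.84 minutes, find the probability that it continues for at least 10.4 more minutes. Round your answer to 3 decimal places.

The rate is λ = 1/8.56 = 0.116822 per minute.
The exponential is memoryless, so the remaining time is again Exp(λ): the condition X > 5.84 is irrelevant.
P(X > 10.4) = e^(−1.215) ≈ 0.297.

0.297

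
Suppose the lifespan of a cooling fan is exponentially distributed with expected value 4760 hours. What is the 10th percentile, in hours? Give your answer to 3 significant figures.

The rate is λ = 1/4760 = 0.000210084 per hour.
Set 1 − e^(−λt) = 0.1, so t = −ln(0.9)/λ = 0.10536/0.000210084 ≈ 501.516 hours.

502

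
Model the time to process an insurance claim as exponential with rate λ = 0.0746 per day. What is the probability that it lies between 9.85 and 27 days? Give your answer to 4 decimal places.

0.3462

P(9.85 < X < 27) = e^(−λ·9.85) − e^(−λ·27) = 0.47960 − 0.13343 ≈ 0.3462.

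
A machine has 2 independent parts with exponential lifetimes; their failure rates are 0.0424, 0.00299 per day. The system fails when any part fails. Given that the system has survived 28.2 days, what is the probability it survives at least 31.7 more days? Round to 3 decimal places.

Time to first failure ~ Exp(Σλ) with Σλ = 0.04539.
By memorylessness, P(T > 28.2+31.7 | T > 28.2) = P(T > 31.7) = e^(−0.04539·31.7) ≈ 0.237.

0.237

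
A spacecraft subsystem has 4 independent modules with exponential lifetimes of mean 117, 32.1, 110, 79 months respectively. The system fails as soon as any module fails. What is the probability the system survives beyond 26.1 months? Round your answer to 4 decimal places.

0.2011

The first failure time is exponential with rate Σλ_i = 1/117 + 1/32.1 + 1/110 + 1/79 = 0.0614488 per month.
P(min > 26.1) = e^(−0.0614488·26.1) = e^(−1.6038) ≈ 0.2011.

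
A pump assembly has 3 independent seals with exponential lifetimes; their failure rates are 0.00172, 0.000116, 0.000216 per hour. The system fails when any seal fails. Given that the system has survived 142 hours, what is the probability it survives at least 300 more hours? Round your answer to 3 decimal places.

0.540

Time to first failure ~ Exp(Σλ) with Σλ = 0.002052.
By memorylessness, P(T > 142+300 | T > 142) = P(T > 300) = e^(−0.002052·300) ≈ 0.540.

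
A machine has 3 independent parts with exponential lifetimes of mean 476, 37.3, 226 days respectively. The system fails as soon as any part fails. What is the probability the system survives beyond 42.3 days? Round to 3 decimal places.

The first failure time is exponential with rate Σλ_i = 1/476 + 1/37.3 + 1/226 = 0.0333353 per day.
P(min > 42.3) = e^(−0.0333353·42.3) = e^(−1.4101) ≈ 0.244.

0.244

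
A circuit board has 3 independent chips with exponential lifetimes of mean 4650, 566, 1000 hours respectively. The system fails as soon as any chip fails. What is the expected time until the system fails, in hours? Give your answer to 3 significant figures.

335

The first failure time is exponential with rate Σλ_i = 1/4650 + 1/566 + 1/1000 = 0.00298184 per hour.
E[min] = 1/Σλ = 1/0.00298184 = 335.364 hours.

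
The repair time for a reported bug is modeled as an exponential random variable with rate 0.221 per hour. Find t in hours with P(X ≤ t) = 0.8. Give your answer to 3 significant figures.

Set 1 − e^(−λt) = 0.8, so t = −ln(0.2)/λ = 1.6094/0.221 ≈ 7.28252 hours.

7.28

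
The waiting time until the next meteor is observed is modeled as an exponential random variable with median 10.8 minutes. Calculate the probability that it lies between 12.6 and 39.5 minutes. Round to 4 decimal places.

For an exponential, median = ln(2)/λ, so λ = ln 2 / 10.8 = 0.0641803 per minute.
P(12.6 < X < 39.5) = e^(−λ·12.6) − e^(−λ·39.5) = 0.44545 − 0.07925 ≈ 0.3662.

0.3662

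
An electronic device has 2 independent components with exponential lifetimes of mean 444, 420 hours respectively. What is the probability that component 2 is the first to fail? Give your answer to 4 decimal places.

Rates: λ_i = 1/mean_i → 0.00225225, 0.00238095; Σλ = 0.0046332.
P(component 2 first) = λ_2/Σλ = 0.00238095/0.0046332 ≈ 0.5139.

0.5139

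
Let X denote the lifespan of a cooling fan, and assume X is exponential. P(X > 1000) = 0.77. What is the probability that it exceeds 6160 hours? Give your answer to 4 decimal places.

0.1999

e^(−λ·1000) = 0.77 ⇒ λ = −ln(0.77)/1000 = 0.000261365.
P(X > 6160) = e^(−0.000261365·6160) = e^(−1.61) ≈ 0.1999.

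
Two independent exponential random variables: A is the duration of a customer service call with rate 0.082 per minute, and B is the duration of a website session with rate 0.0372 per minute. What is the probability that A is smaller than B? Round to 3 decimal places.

λ_1 = 0.082, λ_2 = 0.0372.
For independent exponentials, P(A < B) = λ_1/(λ_1+λ_2) = 0.082/0.1192 ≈ 0.688.

0.688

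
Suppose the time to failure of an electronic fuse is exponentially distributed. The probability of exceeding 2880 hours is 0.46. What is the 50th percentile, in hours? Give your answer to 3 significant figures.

e^(−λ·2880) = 0.46 ⇒ λ = −ln(0.46)/2880 = 0.000269628.
50th percentile: 1 − e^(−λt) = 0.5, t = −ln(0.5)/λ = 2570.75 hours.

2570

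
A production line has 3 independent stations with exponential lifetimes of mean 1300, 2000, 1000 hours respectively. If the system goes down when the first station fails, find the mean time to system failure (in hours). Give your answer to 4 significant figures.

440.7

The first failure time is exponential with rate Σλ_i = 1/1300 + 1/2000 + 1/1000 = 0.00226923 per hour.
E[min] = 1/Σλ = 1/0.00226923 = 440.678 hours.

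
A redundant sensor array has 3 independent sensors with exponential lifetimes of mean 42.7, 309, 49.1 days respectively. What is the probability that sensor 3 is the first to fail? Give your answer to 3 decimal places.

Rates: λ_i = 1/mean_i → 0.0234192, 0.00323625, 0.0203666; Σλ = 0.047022.
P(sensor 3 first) = λ_3/Σλ = 0.0203666/0.047022 ≈ 0.433.

0.433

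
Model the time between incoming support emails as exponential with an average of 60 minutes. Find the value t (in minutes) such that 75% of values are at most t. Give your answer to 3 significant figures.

83.2

The rate is λ = 1/60 = 0.0166667 per minute.
Set 1 − e^(−λt) = 0.75, so t = −ln(0.25)/λ = 1.3863/0.0166667 ≈ 83.1777 minutes.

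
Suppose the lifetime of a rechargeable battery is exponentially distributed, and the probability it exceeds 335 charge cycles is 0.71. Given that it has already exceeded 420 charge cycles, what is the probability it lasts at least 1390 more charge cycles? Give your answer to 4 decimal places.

0.2415

From e^(−λ·335) = 0.71, λ = −ln(0.71)/335 = 0.00102236.
Memoryless: P(X > 420+1390 | X > 420) = P(X > 1390) = e^(−0.00102236·1390) ≈ 0.2415.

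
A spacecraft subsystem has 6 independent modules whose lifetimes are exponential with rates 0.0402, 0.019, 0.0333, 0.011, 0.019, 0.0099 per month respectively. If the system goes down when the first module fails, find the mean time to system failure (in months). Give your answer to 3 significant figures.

The time to first failure is exponential with rate Σλ = 0.0402 + 0.019 + 0.0333 + 0.011 + 0.019 + 0.0099 = 0.1324.
E[min] = 1/Σλ = 1/0.1324 = 7.55287 months.

7.55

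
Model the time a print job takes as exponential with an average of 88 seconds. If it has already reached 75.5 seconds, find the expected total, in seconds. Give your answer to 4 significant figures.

The rate is λ = 1/88 = 0.0113636 per second.
By memorylessness, E[X | X > 75.5] = 75.5 + 1/λ = 75.5 + 88 = 163.5 seconds.

163.5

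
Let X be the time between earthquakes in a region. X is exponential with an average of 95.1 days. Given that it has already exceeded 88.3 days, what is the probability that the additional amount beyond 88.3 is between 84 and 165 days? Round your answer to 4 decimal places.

0.2370

The rate is λ = 1/95.1 = 0.0105152 per day.
Memoryless: the residual past 88.3 is again Exp(λ).
P(84 < residual < 165) = e^(−λ·84) − e^(−λ·165) = 0.41342 − 0.17640 ≈ 0.2370.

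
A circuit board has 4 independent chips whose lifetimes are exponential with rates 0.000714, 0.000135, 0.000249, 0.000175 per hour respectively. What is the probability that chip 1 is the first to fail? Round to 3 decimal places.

The time to first failure is exponential with rate Σλ = 0.000714 + 0.000135 + 0.000249 + 0.000175 = 0.001273.
P(chip 1 first) = λ_1/Σλ = 0.000714/0.001273 ≈ 0.561.

0.561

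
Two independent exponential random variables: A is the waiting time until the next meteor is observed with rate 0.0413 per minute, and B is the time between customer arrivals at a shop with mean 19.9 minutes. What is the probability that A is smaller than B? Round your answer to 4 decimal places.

0.4511

λ_1 = 0.0413, λ_2 = 1/19.9 = 0.0502513.
For independent exponentials, P(A < B) = λ_1/(λ_1+λ_2) = 0.0413/0.0915513 ≈ 0.4511.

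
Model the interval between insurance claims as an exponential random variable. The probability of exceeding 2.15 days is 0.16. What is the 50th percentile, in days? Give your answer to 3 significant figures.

e^(−λ·2.15) = 0.16 ⇒ λ = −ln(0.16)/2.15 = 0.852363.
50th percentile: 1 − e^(−λt) = 0.5, t = −ln(0.5)/λ = 0.813206 days.

0.813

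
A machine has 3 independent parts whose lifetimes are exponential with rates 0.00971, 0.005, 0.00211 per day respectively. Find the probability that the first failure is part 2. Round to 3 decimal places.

The time to first failure is exponential with rate Σλ = 0.00971 + 0.005 + 0.00211 = 0.01682.
P(part 2 first) = λ_2/Σλ = 0.005/0.01682 ≈ 0.297.

0.297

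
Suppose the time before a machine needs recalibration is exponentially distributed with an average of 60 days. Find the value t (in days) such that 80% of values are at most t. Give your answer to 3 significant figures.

The rate is λ = 1/60 = 0.0166667 per day.
Set 1 − e^(−λt) = 0.8, so t = −ln(0.2)/λ = 1.6094/0.0166667 ≈ 96.5663 days.

96.6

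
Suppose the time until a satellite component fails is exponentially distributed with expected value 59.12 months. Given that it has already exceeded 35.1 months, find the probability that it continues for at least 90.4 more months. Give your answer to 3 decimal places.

0.217

The rate is λ = 1/59.12 = 0.0169147 per month.
P(X > s+t | X > s) = e^(−λ(s+t))/e^(−λs) = e^(−λt), independent of s = 35.1.
P(X > 90.4) = e^(−1.5291) ≈ 0.217.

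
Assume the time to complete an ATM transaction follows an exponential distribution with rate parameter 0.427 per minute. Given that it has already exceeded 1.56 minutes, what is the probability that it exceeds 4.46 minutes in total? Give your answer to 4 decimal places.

The exponential is memoryless, so the remaining time is again Exp(λ): the condition X > 1.56 is irrelevant.
P(X > 2.9) = e^(−1.2383) ≈ 0.2899.

0.2899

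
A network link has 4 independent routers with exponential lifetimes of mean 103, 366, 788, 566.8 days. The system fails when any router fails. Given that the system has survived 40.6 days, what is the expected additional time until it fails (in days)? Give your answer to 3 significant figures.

First-failure rate Σλ = 1/103 + 1/366 + 1/788 + 1/566.8 = 0.0154743.
By memorylessness the expected residual is 1/Σλ = 64.6233 days, regardless of the 40.6 already elapsed.

64.6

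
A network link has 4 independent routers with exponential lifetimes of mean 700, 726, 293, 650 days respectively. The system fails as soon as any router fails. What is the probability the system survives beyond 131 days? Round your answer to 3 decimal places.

0.362

The first failure time is exponential with rate Σλ_i = 1/700 + 1/726 + 1/293 + 1/650 = 0.00775741 per day.
P(min > 131) = e^(−0.00775741·131) = e^(−1.0162) ≈ 0.362.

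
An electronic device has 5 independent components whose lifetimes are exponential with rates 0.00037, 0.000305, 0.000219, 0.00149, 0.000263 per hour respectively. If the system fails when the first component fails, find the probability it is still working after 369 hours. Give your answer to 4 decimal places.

0.3765

The time to first failure is exponential with rate Σλ = 0.00037 + 0.000305 + 0.000219 + 0.00149 + 0.000263 = 0.002647.
P(min > 369) = e^(−0.002647·369) = e^(−0.97674) ≈ 0.3765.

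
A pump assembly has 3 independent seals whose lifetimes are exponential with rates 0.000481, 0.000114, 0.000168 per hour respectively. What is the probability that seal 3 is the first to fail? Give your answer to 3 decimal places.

0.220

The time to first failure is exponential with rate Σλ = 0.000481 + 0.000114 + 0.000168 = 0.000763.
P(seal 3 first) = λ_3/Σλ = 0.000168/0.000763 ≈ 0.220.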